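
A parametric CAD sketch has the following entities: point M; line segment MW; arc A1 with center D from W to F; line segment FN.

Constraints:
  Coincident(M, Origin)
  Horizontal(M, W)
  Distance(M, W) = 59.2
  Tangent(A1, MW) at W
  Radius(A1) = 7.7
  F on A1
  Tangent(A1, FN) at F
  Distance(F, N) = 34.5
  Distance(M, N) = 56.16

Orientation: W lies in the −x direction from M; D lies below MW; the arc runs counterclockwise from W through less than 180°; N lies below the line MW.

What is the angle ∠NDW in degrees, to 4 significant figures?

149.4°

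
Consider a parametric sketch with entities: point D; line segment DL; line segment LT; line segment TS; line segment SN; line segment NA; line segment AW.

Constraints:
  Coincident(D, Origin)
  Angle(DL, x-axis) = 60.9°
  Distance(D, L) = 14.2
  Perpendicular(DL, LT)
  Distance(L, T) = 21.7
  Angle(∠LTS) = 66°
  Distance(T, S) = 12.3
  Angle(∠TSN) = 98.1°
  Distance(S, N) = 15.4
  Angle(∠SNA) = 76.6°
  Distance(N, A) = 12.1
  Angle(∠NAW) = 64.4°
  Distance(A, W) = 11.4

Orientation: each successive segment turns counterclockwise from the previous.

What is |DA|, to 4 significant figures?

19.38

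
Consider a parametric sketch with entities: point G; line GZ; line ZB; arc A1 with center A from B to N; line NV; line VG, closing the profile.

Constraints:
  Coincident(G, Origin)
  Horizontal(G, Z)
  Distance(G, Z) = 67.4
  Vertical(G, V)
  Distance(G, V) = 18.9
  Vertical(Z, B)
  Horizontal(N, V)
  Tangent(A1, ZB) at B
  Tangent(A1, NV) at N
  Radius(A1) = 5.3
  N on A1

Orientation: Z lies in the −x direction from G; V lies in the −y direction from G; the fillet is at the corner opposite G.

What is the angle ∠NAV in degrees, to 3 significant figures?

85.1°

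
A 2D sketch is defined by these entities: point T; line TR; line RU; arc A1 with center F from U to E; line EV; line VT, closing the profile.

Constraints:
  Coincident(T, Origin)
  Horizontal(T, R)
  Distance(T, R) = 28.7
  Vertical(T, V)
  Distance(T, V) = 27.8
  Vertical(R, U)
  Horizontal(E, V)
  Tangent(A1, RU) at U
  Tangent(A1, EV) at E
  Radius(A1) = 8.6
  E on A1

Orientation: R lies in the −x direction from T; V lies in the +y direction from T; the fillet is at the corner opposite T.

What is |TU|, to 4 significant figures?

34.53

The virtual corner opposite T is at (-28.70, 27.80). A1 meets RU tangentially, so FU is at right angles to RU and tangency of A1 to EV means the radius FE is perpendicular to EV, with radius 8.6, so the center F sits 8.6 in from both sides at F = (-20.10, 19.20). That places the tangent points at U = (-28.70, 19.20) on RU and E = (-20.10, 27.80) on EV. Then |TU| = |U − T| = 34.53.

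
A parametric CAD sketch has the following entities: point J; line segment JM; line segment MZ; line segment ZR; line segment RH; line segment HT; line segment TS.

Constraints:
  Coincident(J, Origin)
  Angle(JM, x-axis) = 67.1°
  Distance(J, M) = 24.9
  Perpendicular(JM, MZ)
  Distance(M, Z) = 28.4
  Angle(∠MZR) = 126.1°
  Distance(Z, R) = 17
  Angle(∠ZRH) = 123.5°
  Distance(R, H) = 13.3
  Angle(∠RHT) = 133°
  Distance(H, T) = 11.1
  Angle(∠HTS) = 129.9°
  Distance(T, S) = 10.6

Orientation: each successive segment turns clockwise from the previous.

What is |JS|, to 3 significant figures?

14.1

∠RHT = 133.0° gives HT at 180° from the x-axis; with |HT| = 11.1, T = (19.5, -14.3). ∠HTS = 129.9° gives TS at 130° from the x-axis; with |TS| = 10.6, S = (12.8, -6.12). Then |JS| = |S − J| = 14.1.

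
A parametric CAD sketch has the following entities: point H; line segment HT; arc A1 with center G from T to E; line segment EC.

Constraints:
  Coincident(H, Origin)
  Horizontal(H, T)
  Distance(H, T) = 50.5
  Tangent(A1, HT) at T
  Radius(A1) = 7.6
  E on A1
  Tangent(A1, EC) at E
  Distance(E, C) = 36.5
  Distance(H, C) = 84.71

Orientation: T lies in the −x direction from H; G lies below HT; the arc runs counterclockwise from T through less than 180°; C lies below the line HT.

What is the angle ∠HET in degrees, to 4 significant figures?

23.74°

H is at the origin; H and T share the same y with |HT| = 50.5 and T on the −x side, so T = (-50.50, 0.000). A1 meets HT tangentially, so GT is at right angles to HT, so G = T + (0, -7.6) = (-50.50, -7.600). Since GE ⟂ EC (tangency), |GC| = √(7.6² + 36.5²) = 37.28 regardless of where E sits on A1. So C lies on both circle(H, 84.71) and circle(G, 37.28); the below-HT intersection is C = (-78.21, -32.54). E is the foot of the tangent from C: E = (-56.63, -3.107).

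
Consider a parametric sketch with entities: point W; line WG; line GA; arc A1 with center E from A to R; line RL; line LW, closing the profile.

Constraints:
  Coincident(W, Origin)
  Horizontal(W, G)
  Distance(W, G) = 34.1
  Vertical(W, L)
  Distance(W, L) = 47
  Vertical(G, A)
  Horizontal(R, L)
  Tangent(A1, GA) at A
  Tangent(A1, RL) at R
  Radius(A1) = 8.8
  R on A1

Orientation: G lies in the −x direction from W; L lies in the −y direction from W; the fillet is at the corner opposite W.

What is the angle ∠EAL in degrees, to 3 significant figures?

14.5°

W is at the origin; W and G share the same y with |WG| = 34.1 and G on the −x side, so G = (-34.1, 0.00). W and L share the same x with |WL| = 47.0 and L on the −y side, so L = (0.00, -47.0). The virtual corner opposite W is at (-34.1, -47.0). Since A1 is tangent to GA there, EA ⟂ GA and the tangent condition forces ER to be normal to RL, with radius 8.8, so the center E sits 8.8 in from both sides at E = (-25.3, -38.2). That places the tangent points at A = (-34.1, -38.2) on GA and R = (-25.3, -47.0) on RL. Then cos ∠EAL = AE·AL / (|AE||AL|), giving 14.5°.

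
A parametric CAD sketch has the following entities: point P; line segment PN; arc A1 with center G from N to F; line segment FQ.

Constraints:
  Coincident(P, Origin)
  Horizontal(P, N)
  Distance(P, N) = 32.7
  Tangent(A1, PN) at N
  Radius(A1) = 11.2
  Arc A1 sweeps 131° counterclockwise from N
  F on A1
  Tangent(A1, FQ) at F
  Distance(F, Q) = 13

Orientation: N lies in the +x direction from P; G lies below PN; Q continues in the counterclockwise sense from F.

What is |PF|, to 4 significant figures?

30.53

P is at the origin; P and N share the same y with |PN| = 32.7 and N on the +x side, so N = (32.70, 0.000). The tangent condition forces GN to be normal to PN, so G = N + (0, -11.2) = (32.70, -11.20). On A1, N sits at bearing 90° from G; a 131° counterclockwise sweep puts F at bearing 221°, so F = G + 11.2·(cos 221°, sin 221°) = (24.25, -18.55). Then |PF| = |F − P| = 30.53.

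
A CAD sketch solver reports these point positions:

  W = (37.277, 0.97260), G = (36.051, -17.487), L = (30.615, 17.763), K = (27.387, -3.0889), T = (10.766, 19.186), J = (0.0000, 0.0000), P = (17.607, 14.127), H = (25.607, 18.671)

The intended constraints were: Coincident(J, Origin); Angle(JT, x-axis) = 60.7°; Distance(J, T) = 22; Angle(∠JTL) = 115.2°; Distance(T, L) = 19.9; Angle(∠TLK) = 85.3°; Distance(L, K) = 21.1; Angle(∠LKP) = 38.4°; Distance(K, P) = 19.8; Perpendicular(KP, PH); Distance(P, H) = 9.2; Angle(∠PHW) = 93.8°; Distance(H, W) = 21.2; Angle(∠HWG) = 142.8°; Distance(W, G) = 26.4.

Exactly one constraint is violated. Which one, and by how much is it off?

Distance(W, G) = 26.4 — off by 7.90.

J = (0.00, 0.00) ✓; JT at 60.70° ✓; |JT| = 22.00 ✓; ∠JTL = 115.2° ✓; |TL| = 19.90 ✓; ∠TLK = 85.30° ✓; |LK| = 21.10 ✓; ∠LKP = 38.40° ✓; |KP| = 19.80 ✓; ∠(KP, PH) = 90.00° ✓; |PH| = 9.200 ✓; ∠PHW = 93.80° ✓; |HW| = 21.20 ✓; ∠HWG = 142.8° ✓; |WG| = 18.50 ✗.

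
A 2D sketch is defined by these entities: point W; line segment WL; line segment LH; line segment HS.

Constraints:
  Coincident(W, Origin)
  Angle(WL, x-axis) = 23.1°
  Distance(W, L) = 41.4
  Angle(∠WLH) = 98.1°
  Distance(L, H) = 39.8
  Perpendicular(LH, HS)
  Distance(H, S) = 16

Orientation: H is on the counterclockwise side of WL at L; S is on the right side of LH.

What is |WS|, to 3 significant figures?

73.0

W is at the origin; WL runs at 23.1° with length 41.4, so L = 41.4·(cos 23.1°, sin 23.1°) = (38.1, 16.2). ∠WLH = 98.1°, so LH runs at 23.1° + (180° − 98.1°) = 105° from the x-axis; with |LH| = 39.8, H = L + 39.8·(cos 105°, sin 105°) = (27.8, 54.7). LH ⟂ HS; with |HS| = 16.0 on the right of LH, S = H + 16.0·(0.966, 0.259) = (43.2, 58.8). Then |WS| = |S − W| = 73.0.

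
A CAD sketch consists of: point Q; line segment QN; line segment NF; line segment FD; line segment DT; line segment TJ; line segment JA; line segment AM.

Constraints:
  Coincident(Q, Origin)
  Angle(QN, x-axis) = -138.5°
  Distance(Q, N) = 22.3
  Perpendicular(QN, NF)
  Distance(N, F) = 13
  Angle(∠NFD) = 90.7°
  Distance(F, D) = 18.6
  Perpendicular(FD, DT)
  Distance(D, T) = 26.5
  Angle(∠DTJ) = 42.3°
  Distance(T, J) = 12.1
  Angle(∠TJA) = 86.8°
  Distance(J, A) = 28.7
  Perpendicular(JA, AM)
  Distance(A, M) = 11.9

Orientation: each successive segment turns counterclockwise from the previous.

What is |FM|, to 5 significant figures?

41.161

Q is at the origin; QN runs at -138.5° with length 22.3, so N = (-16.702, -14.776). The perpendicularity gives NF at right angles to QN, so NF runs at -48.500°; with |NF| = 13.0, F = (-8.0877, -24.513). ∠NFD = 90.7° gives FD at 40.800° from the x-axis; with |FD| = 18.6, D = (5.9925, -12.359). FD ⟂ DT, so DT runs at 130.80°; with |DT| = 26.5, T = (-11.323, 7.7011). ∠DTJ = 42.3° gives TJ at -91.500° from the x-axis; with |TJ| = 12.1, J = (-11.640, -4.3947). ∠TJA = 86.8° gives JA at 1.7000° from the x-axis; with |JA| = 28.7, A = (17.047, -3.5433). JA is perpendicular to AM, so AM runs at 91.700°; with |AM| = 11.9, M = (16.694, 8.3515). Then |FM| = |M − F| = 41.161.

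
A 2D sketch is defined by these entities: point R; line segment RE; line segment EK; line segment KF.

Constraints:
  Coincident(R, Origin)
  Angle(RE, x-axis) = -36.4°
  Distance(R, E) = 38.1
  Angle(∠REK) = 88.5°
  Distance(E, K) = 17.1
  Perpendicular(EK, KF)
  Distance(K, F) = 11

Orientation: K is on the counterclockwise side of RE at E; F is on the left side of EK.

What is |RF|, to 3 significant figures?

31.5

R is at the origin; RE runs at -36.4° with length 38.1, so E = 38.1·(cos -36.4°, sin -36.4°) = (30.7, -22.6). ∠REK = 88.5°, so EK runs at -36.4° + (180° − 88.5°) = 55.1° from the x-axis; with |EK| = 17.1, K = E + 17.1·(cos 55.1°, sin 55.1°) = (40.5, -8.58). The perpendicularity gives KF at right angles to EK; with |KF| = 11.0 on the left of EK, F = K + 11.0·(-0.820, 0.572) = (31.4, -2.29). Then |RF| = |F − R| = 31.5.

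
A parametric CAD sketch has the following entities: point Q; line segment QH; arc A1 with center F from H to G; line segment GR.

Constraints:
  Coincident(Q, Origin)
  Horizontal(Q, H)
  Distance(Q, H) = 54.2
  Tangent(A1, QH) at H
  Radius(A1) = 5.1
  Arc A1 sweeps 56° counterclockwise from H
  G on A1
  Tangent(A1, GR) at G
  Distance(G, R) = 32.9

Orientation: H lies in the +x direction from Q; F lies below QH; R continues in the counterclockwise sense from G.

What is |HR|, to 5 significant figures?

37.196

Q is at the origin; QH is horizontal with |QH| = 54.2 and H on the +x side, so H = (54.200, 0.0000). Since A1 is tangent to QH there, FH ⟂ QH, so F = H + (0, -5.1) = (54.200, -5.1000). On A1, H sits at bearing 90° from F; a 56° counterclockwise sweep puts G at bearing 146°, so G = F + 5.1·(cos 146°, sin 146°) = (49.972, -2.2481). Tangency of A1 to GR means the radius FG is perpendicular to GR, so GR runs along (−sin 146°, cos 146°); with |GR| = 32.9, R = (31.574, -29.523). Then |HR| = |R − H| = 37.196.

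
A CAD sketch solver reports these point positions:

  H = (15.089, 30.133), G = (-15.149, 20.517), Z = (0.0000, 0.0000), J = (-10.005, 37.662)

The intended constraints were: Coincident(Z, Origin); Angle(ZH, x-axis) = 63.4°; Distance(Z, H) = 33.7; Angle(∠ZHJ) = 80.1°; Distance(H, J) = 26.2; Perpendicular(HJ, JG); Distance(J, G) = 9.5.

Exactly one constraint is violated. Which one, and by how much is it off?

Distance(J, G) = 9.5 — off by 8.40.

Z = (0.00, 0.00) ✓; ZH at 63.40° ✓; |ZH| = 33.70 ✓; ∠ZHJ = 80.10° ✓; |HJ| = 26.20 ✓; ∠(HJ, JG) = 90.00° ✓; |JG| = 17.90 ✗.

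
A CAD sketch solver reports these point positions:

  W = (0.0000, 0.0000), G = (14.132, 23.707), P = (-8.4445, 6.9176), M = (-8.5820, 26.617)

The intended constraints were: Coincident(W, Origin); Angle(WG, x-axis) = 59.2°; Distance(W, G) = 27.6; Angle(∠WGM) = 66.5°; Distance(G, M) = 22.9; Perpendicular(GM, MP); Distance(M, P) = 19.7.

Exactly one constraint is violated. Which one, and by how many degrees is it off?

Perpendicular(GM, MP) — off by 7.70°.

W = (0.00, 0.00) ✓; WG at 59.20° ✓; |WG| = 27.60 ✓; ∠WGM = 66.50° ✓; |GM| = 22.90 ✓; ∠(GM, MP) = 97.70° ✗; |MP| = 19.70 ✓.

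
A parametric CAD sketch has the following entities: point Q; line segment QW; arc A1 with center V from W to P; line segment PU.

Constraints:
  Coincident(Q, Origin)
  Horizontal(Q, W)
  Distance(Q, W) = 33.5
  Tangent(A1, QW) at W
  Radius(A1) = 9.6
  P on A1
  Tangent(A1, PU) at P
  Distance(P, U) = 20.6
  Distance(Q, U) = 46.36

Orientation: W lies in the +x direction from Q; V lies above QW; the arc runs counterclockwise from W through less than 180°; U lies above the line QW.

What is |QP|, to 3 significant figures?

44.3

Q is at the origin; Q and W share the same y with |QW| = 33.5 and W on the +x side, so W = (33.5, 0.00). Since A1 is tangent to QW there, VW ⟂ QW, so V = W + (0, 9.6) = (33.5, 9.60). Since VP ⟂ PU (tangency), |VU| = √(9.6² + 20.6²) = 22.7 regardless of where P sits on A1. So U lies on both circle(Q, 46.36) and circle(V, 22.7); the above-QW intersection is U = (33.2, 32.3). P is the foot of the tangent from U: P = (42.2, 13.8).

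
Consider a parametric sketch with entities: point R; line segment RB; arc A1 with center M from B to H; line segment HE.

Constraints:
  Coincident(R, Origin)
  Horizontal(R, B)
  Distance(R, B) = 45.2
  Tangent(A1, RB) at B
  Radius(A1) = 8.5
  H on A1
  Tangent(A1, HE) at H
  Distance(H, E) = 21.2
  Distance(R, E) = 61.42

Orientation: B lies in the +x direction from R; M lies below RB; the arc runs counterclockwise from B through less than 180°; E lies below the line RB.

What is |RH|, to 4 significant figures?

41.64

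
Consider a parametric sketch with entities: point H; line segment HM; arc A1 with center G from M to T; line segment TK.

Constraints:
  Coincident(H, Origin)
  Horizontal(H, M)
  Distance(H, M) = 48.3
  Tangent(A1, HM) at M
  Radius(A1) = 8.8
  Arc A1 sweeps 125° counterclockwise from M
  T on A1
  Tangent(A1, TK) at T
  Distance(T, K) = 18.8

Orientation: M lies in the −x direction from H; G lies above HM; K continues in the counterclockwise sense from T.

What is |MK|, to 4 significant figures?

29.47

On A1, M sits at bearing -90° from G; a 125° counterclockwise sweep puts T at bearing 35°, so T = G + 8.8·(cos 35°, sin 35°) = (-41.09, 13.85). A1 meets TK tangentially, so GT is at right angles to TK, so TK runs along (−sin 35°, cos 35°); with |TK| = 18.8, K = (-51.87, 29.25). Then |MK| = |K − M| = 29.47.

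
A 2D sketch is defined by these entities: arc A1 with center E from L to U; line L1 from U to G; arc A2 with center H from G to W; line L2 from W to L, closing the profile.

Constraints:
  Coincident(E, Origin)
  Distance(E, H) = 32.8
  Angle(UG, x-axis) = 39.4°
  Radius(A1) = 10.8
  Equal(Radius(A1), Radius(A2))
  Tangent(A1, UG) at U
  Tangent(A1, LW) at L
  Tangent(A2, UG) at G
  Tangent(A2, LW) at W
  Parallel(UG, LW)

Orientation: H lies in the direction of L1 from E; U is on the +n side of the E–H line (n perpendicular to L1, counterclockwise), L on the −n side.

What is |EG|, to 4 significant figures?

34.53

The slot axis is L1's direction at 39.4°, so u = (cos 39.4°, sin 39.4°) = (0.7727, 0.6347) and n = (−sin 39.4°, cos 39.4°) = (-0.6347, 0.7727). E is at the origin and H lies 32.8 along u from E, so H = 32.8·u = (25.35, 20.82). Tangency of A1 to both parallel lines with radius 10.8 puts U and L at E ± 10.8·n: U = (-6.855, 8.346), L = (6.855, -8.346). Equal radii place G and W the same way about H: G = H + 10.8·n = (18.49, 29.16), W = H − 10.8·n = (32.20, 12.47). Then |EG| = |G − E| = 34.53.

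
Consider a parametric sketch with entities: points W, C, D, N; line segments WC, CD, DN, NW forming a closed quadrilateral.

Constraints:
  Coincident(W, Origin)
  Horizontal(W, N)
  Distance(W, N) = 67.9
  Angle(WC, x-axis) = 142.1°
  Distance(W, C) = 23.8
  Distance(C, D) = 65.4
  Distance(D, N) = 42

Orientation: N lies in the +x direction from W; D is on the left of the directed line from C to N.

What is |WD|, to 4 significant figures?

55.45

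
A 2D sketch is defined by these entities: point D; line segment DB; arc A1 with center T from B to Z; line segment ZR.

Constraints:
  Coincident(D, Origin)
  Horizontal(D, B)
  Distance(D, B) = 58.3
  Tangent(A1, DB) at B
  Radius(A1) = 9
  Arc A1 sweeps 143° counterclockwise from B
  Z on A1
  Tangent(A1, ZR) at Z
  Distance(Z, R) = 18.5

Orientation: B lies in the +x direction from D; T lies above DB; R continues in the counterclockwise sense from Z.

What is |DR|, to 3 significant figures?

56.1

On A1, B sits at bearing -90° from T; a 143° counterclockwise sweep puts Z at bearing 53°, so Z = T + 9.0·(cos 53°, sin 53°) = (63.7, 16.2). A1 meets ZR tangentially, so TZ is at right angles to ZR, so ZR runs along (−sin 53°, cos 53°); with |ZR| = 18.5, R = (48.9, 27.3). Then |DR| = |R − D| = 56.1.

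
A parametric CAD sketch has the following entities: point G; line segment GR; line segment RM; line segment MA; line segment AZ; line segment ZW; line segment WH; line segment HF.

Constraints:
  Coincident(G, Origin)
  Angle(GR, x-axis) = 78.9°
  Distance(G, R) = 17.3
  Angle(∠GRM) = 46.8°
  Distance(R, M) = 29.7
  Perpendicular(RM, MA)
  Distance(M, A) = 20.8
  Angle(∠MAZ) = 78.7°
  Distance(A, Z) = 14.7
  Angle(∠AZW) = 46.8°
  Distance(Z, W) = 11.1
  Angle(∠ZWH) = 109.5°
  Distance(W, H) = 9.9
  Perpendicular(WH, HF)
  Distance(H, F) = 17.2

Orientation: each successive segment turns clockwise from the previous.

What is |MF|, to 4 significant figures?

32.05

G is at the origin; GR runs at 78.9° with length 17.3, so R = (3.331, 16.98). ∠GRM = 46.8° gives RM at -54.30° from the x-axis; with |RM| = 29.7, M = (20.66, -7.143). The perpendicularity gives MA at right angles to RM, so MA runs at -144.3°; with |MA| = 20.8, A = (3.770, -19.28). ∠MAZ = 78.7° gives AZ at 114.4° from the x-axis; with |AZ| = 14.7, Z = (-2.302, -5.893). ∠AZW = 46.8° gives ZW at -18.80° from the x-axis; with |ZW| = 11.1, W = (8.206, -9.470). ∠ZWH = 109.5° gives WH at -89.30° from the x-axis; with |WH| = 9.9, H = (8.327, -19.37). The perpendicularity gives HF at right angles to WH, so HF runs at -179.3°; with |HF| = 17.2, F = (-8.872, -19.58). Then |MF| = |F − M| = 32.05.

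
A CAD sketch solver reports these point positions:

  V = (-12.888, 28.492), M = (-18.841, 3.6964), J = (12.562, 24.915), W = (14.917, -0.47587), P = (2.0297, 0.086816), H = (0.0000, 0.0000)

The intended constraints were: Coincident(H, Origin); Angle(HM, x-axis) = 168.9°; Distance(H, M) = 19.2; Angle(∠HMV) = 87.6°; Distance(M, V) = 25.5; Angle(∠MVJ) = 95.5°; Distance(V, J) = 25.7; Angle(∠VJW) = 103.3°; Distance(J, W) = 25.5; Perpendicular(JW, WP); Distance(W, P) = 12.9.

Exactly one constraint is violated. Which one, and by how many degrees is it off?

Perpendicular(JW, WP) — off by 7.80°.

H = (0.00, 0.00) ✓; HM at 168.9° ✓; |HM| = 19.20 ✓; ∠HMV = 87.60° ✓; |MV| = 25.50 ✓; ∠MVJ = 95.50° ✓; |VJ| = 25.70 ✓; ∠VJW = 103.3° ✓; |JW| = 25.50 ✓; ∠(JW, WP) = 97.80° ✗; |WP| = 12.90 ✓.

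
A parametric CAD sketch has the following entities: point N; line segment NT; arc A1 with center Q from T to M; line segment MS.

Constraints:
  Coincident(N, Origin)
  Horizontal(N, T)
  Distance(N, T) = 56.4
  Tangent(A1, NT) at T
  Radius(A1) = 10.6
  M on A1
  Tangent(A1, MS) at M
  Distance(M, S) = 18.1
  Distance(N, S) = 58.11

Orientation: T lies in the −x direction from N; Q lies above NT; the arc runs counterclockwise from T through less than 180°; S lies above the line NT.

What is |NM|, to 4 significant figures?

47.71

Checks: |QM| = 10.60 ✓; ∠(QM, MS) = 90.00° ✓; |MS| = 18.10 ✓; |NS| = 58.11 ✓.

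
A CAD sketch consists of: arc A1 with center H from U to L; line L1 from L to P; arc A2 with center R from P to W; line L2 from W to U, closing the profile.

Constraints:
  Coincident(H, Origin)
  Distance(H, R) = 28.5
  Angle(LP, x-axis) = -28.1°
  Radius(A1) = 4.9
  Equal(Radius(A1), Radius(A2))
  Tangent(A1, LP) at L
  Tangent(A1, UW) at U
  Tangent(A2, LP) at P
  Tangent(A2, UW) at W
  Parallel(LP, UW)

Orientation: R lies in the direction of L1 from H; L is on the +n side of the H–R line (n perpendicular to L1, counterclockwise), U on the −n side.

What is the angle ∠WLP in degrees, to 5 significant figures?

18.976°

Tangency of A1 to both parallel lines with radius 4.9 puts L and U at H ± 4.9·n: L = (2.3080, 4.3224), U = (-2.3080, -4.3224). Equal radii place P and W the same way about R: P = R + 4.9·n = (27.449, -9.1014), W = R − 4.9·n = (22.833, -17.746). Then cos ∠WLP = LW·LP / (|LW||LP|), giving 18.976°.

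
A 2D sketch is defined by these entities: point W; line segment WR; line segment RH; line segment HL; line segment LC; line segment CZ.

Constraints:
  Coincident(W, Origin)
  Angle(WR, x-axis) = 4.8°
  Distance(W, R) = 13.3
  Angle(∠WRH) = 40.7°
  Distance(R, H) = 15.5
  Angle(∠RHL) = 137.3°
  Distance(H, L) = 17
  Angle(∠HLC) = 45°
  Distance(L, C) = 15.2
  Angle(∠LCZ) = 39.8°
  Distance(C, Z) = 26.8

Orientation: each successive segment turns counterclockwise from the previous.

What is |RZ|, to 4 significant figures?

33.21

∠HLC = 45.0° gives LC at -38.20° from the x-axis; with |LC| = 15.2, C = (-4.238, -1.211). ∠LCZ = 39.8° gives CZ at 102.0° from the x-axis; with |CZ| = 26.8, Z = (-9.810, 25.00). Then |RZ| = |Z − R| = 33.21.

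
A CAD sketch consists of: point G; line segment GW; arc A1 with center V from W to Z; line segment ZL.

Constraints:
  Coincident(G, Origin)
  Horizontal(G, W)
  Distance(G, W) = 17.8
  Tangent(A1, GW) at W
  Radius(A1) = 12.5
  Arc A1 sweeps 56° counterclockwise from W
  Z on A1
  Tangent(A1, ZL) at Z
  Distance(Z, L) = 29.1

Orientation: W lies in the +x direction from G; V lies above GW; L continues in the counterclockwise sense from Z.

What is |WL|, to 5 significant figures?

39.846

G is at the origin; G and W share the same y with |GW| = 17.8 and W on the +x side, so W = (17.800, 0.0000). A1 meets GW tangentially, so VW is at right angles to GW, so V = W + (0, 12.5) = (17.800, 12.500). On A1, W sits at bearing -90° from V; a 56° counterclockwise sweep puts Z at bearing -34°, so Z = V + 12.5·(cos -34°, sin -34°) = (28.163, 5.5101). A1 meets ZL tangentially, so VZ is at right angles to ZL, so ZL runs along (−sin -34°, cos -34°); with |ZL| = 29.1, L = (44.435, 29.635). Then |WL| = |L − W| = 39.846.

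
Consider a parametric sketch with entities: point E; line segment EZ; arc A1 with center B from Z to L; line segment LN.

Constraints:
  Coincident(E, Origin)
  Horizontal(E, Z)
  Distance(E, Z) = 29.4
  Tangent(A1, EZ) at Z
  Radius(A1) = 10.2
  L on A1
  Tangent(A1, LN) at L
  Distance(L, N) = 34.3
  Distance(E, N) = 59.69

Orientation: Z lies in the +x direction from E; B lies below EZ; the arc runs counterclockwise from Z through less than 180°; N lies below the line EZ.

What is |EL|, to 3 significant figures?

26.2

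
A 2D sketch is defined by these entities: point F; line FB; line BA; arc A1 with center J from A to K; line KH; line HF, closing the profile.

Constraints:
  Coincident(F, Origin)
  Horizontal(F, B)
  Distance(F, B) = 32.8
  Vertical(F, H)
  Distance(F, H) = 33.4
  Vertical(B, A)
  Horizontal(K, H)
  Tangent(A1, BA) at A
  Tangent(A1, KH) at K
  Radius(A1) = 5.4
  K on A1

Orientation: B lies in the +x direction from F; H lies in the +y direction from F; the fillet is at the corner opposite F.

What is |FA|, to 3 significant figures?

43.1

F is at the origin; F and B share the same y with |FB| = 32.8 and B on the +x side, so B = (32.8, 0.00). F and H share the same x with |FH| = 33.4 and H on the +y side, so H = (0.00, 33.4). The virtual corner opposite F is at (32.8, 33.4). A1 meets BA tangentially, so JA is at right angles to BA and A1 meets KH tangentially, so JK is at right angles to KH, with radius 5.4, so the center J sits 5.4 in from both sides at J = (27.4, 28.0). That places the tangent points at A = (32.8, 28.0) on BA and K = (27.4, 33.4) on KH. Then |FA| = |A − F| = 43.1.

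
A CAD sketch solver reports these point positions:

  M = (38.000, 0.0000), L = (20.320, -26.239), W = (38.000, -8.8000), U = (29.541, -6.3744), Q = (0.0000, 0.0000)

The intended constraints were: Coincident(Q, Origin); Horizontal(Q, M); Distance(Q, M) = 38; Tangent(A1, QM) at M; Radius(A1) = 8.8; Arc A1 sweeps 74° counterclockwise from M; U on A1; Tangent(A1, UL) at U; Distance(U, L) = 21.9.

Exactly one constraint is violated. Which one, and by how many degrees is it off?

Tangent(A1, UL) at U — off by 8.90°.

Q = (0.00, 0.00) ✓; Q.y = 0.00, M.y = 0.00 ✓; |QM| = 38.00 ✓; ∠(WM, MQ) = 90.00° ✓; |WM| = 8.800 ✓; bearing(W→U) − bearing(W→M) = 74.00° ✓; |WU| = 8.800 ✓; ∠(WU, UL) = 98.90° ✗; |UL| = 21.90 ✓.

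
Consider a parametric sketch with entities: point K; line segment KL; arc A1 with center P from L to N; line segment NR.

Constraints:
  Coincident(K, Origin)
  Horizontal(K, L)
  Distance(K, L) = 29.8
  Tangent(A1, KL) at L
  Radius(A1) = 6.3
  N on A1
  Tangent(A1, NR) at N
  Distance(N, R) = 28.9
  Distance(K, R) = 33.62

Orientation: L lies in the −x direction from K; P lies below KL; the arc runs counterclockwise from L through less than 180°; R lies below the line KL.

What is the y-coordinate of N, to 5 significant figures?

-10.843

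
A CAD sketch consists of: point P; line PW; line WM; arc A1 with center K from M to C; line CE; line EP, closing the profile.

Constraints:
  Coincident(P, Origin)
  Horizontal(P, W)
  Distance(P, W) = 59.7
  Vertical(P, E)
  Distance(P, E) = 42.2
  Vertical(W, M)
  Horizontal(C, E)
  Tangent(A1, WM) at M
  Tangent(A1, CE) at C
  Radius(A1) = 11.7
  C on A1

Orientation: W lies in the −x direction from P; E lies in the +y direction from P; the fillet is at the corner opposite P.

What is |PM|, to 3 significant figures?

67.0

P is at the origin; PW is horizontal with |PW| = 59.7 and W on the −x side, so W = (-59.7, 0.00). P and E share the same x with |PE| = 42.2 and E on the +y side, so E = (0.00, 42.2). The virtual corner opposite P is at (-59.7, 42.2). Tangency of A1 to WM means the radius KM is perpendicular to WM and the tangent condition forces KC to be normal to CE, with radius 11.7, so the center K sits 11.7 in from both sides at K = (-48.0, 30.5). That places the tangent points at M = (-59.7, 30.5) on WM and C = (-48.0, 42.2) on CE. Then |PM| = |M − P| = 67.0.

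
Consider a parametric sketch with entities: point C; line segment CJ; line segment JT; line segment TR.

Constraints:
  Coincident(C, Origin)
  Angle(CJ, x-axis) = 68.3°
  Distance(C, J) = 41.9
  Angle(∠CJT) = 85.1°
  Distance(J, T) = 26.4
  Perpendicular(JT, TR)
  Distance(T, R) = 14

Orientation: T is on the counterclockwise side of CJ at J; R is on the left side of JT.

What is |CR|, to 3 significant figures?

35.9

∠CJT = 85.1°, so JT runs at 68.3° + (180° − 85.1°) = 163° from the x-axis; with |JT| = 26.4, T = J + 26.4·(cos 163°, sin 163°) = (-9.78, 46.6). JT ⟂ TR; with |TR| = 14.0 on the left of JT, R = T + 14.0·(-0.289, -0.957) = (-13.8, 33.2). Then |CR| = |R − C| = 35.9.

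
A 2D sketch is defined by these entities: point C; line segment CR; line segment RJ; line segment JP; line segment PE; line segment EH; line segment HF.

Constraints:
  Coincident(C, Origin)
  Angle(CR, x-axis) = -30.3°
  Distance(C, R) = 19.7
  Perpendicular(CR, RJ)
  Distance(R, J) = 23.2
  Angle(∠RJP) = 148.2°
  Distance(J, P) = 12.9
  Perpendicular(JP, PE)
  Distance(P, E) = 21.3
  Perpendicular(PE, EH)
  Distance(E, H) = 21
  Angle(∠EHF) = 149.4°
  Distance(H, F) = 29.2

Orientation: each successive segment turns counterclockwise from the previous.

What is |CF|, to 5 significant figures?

32.845

The perpendicularity gives EH at right angles to PE, so EH runs at -88.500°; with |EH| = 21.0, H = (7.6333, 1.4368). ∠EHF = 149.4° gives HF at -57.900° from the x-axis; with |HF| = 29.2, F = (23.150, -23.299). Then |CF| = |F − C| = 32.845.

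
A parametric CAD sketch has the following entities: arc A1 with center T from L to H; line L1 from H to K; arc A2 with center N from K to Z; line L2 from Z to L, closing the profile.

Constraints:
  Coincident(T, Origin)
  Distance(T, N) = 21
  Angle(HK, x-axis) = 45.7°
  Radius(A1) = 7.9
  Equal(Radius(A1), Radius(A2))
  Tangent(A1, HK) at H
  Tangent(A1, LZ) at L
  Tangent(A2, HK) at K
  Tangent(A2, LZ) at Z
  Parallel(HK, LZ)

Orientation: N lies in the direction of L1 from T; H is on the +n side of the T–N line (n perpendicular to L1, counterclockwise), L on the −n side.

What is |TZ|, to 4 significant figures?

22.44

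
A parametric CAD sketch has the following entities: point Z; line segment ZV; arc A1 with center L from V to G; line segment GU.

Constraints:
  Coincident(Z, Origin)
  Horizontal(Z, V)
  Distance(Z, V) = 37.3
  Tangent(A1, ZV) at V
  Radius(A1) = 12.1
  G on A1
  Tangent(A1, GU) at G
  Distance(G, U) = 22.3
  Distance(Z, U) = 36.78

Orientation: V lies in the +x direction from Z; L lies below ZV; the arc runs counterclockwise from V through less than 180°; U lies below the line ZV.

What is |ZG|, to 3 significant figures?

27.2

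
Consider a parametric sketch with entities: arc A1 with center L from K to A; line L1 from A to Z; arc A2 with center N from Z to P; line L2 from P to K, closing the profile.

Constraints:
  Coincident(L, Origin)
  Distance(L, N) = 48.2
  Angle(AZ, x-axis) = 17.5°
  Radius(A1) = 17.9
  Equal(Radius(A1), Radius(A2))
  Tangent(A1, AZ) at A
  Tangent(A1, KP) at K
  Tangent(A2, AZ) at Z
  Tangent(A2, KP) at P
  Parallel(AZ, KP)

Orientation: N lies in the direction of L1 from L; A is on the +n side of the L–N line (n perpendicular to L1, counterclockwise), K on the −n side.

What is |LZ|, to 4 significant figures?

51.42

Tangency of A1 to both parallel lines with radius 17.9 puts A and K at L ± 17.9·n: A = (-5.383, 17.07), K = (5.383, -17.07). Equal radii place Z and P the same way about N: Z = N + 17.9·n = (40.59, 31.57), P = N − 17.9·n = (51.35, -2.578). Then |LZ| = |Z − L| = 51.42.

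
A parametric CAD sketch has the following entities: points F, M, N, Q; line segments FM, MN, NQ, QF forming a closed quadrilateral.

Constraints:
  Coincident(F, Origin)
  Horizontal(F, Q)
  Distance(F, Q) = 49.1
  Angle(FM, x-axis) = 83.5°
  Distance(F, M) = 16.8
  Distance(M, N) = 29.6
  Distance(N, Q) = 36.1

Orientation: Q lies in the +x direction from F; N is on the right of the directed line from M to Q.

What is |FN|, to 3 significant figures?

17.6

F is at the origin; FQ is horizontal with |FQ| = 49.1 and Q in +x, so Q = (49.1, 0). FM runs at 83.5° with |FM| = 16.8, so M = (1.90, 16.7). N is determined by |MN| = 29.6 and |NQ| = 36.1 together: it lies at the intersection of circle(M, 29.6) and circle(Q, 36.1). With |MQ| = 50.1, the foot of the radical line on MQ is 20.8 from M and the perpendicular offset is √(29.6² − 20.8²) = 21.1. Taking the right-of-MQ solution: N = (14.4, -10.1).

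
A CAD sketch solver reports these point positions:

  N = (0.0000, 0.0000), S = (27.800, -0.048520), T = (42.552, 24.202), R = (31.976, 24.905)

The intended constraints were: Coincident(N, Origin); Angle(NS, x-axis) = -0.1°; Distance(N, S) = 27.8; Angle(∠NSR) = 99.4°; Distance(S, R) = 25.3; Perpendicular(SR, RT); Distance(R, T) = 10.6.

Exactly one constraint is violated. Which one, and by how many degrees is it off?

Perpendicular(SR, RT) — off by 5.70°.

N = (0.00, 0.00) ✓; NS at -0.1000° ✓; |NS| = 27.80 ✓; ∠NSR = 99.40° ✓; |SR| = 25.30 ✓; ∠(SR, RT) = 84.30° ✗; |RT| = 10.60 ✓.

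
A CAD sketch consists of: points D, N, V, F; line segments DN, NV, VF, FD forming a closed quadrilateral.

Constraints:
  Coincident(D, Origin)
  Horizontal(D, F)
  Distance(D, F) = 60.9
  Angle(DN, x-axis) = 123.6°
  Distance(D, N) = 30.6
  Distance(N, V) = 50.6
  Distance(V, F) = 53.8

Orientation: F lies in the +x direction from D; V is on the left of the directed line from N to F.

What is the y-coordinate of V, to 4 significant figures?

44.12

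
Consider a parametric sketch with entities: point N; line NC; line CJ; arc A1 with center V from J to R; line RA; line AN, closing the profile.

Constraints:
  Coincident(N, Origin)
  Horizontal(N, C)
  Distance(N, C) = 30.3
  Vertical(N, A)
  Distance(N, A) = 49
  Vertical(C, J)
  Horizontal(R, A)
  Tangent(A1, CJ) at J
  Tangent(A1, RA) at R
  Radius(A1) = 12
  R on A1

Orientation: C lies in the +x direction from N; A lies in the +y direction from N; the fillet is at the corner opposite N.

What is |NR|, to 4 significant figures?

52.31

N is at the origin; N and C share the same y with |NC| = 30.3 and C on the +x side, so C = (30.30, 0.000). N and A share the same x with |NA| = 49.0 and A on the +y side, so A = (0.000, 49.00). The virtual corner opposite N is at (30.30, 49.00). Tangency of A1 to CJ means the radius VJ is perpendicular to CJ and the tangent condition forces VR to be normal to RA, with radius 12.0, so the center V sits 12.0 in from both sides at V = (18.30, 37.00). That places the tangent points at J = (30.30, 37.00) on CJ and R = (18.30, 49.00) on RA. Then |NR| = |R − N| = 52.31.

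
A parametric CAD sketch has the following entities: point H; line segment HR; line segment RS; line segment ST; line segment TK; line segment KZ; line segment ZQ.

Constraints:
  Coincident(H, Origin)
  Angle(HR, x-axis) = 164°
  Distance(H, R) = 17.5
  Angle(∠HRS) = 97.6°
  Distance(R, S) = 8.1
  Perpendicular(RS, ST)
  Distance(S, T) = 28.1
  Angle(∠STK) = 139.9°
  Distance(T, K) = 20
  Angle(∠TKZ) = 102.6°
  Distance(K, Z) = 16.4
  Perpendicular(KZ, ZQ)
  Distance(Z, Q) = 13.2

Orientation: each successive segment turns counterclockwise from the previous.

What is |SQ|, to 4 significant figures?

32.20

H is at the origin; HR runs at 164.0° with length 17.5, so R = (-16.82, 4.824). ∠HRS = 97.6° gives RS at -113.6° from the x-axis; with |RS| = 8.1, S = (-20.06, -2.599). RS is perpendicular to ST, so ST runs at -23.60°; with |ST| = 28.1, T = (5.685, -13.85). ∠STK = 139.9° gives TK at 16.50° from the x-axis; with |TK| = 20.0, K = (24.86, -8.168). ∠TKZ = 102.6° gives KZ at 93.90° from the x-axis; with |KZ| = 16.4, Z = (23.75, 8.194). KZ is perpendicular to ZQ, so ZQ runs at -176.1°; with |ZQ| = 13.2, Q = (10.58, 7.296). Then |SQ| = |Q − S| = 32.20.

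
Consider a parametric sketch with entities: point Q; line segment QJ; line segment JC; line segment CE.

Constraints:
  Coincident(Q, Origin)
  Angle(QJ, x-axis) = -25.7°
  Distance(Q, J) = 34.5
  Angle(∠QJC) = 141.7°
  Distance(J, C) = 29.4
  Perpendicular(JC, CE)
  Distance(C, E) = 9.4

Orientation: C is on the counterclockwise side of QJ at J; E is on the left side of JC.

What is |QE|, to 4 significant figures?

57.73

Q is at the origin; QJ runs at -25.7° with length 34.5, so J = 34.5·(cos -25.7°, sin -25.7°) = (31.09, -14.96). ∠QJC = 141.7°, so JC runs at -25.7° + (180° − 141.7°) = 12.60° from the x-axis; with |JC| = 29.4, C = J + 29.4·(cos 12.60°, sin 12.60°) = (59.78, -8.548). JC ⟂ CE; with |CE| = 9.4 on the left of JC, E = C + 9.4·(-0.2181, 0.9759) = (57.73, 0.6258). Then |QE| = |E − Q| = 57.73.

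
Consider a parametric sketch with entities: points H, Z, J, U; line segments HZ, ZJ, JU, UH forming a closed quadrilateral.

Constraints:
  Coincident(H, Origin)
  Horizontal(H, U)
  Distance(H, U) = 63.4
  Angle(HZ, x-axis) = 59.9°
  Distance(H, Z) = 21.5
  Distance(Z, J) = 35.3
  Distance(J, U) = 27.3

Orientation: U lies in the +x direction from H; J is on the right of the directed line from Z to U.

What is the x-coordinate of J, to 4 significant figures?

36.64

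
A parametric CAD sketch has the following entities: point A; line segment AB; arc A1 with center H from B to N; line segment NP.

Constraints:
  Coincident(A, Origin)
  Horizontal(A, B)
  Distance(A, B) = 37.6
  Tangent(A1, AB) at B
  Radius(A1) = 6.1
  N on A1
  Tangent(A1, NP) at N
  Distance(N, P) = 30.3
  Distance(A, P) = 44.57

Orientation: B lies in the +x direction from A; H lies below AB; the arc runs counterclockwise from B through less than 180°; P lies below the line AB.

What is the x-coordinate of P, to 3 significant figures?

27.3

Checks: |HN| = 6.100 ✓; ∠(HN, NP) = 90.00° ✓; |NP| = 30.30 ✓; |AP| = 44.57 ✓.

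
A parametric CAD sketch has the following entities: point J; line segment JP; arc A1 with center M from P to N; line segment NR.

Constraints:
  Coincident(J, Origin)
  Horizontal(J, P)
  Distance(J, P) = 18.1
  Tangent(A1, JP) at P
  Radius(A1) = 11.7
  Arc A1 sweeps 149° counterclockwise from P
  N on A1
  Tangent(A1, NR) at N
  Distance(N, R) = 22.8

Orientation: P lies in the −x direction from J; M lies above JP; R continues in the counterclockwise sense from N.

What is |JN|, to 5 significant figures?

24.858

J is at the origin; JP is horizontal with |JP| = 18.1 and P on the −x side, so P = (-18.100, 0.0000). The tangent condition forces MP to be normal to JP, so M = P + (0, 11.7) = (-18.100, 11.700). On A1, P sits at bearing -90° from M; a 149° counterclockwise sweep puts N at bearing 59°, so N = M + 11.7·(cos 59°, sin 59°) = (-12.074, 21.729). Then |JN| = |N − J| = 24.858.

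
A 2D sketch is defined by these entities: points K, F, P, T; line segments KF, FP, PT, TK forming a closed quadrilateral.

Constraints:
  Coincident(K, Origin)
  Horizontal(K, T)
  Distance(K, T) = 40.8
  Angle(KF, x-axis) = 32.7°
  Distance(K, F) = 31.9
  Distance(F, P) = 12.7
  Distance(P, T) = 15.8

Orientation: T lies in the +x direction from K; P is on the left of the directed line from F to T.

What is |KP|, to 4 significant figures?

42.48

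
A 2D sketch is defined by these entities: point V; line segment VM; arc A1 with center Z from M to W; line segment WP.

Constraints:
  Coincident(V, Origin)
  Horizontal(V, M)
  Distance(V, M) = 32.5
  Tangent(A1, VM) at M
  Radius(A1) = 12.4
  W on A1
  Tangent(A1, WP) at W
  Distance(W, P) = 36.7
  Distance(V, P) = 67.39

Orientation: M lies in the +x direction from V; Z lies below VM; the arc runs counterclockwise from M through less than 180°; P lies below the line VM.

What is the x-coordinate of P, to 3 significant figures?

47.0

Checks: |ZW| = 12.40 ✓; ∠(ZW, WP) = 90.00° ✓; |WP| = 36.70 ✓; |VP| = 67.39 ✓.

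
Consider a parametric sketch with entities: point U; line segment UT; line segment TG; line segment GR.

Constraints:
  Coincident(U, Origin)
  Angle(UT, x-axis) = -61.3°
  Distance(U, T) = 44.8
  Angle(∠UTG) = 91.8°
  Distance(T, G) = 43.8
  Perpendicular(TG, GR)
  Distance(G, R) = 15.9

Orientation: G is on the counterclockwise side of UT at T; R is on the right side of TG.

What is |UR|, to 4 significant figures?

75.67

∠UTG = 91.8°, so TG runs at -61.3° + (180° − 91.8°) = 26.90° from the x-axis; with |TG| = 43.8, G = T + 43.8·(cos 26.90°, sin 26.90°) = (60.57, -19.48). TG is perpendicular to GR; with |GR| = 15.9 on the right of TG, R = G + 15.9·(0.4524, -0.8918) = (67.77, -33.66). Then |UR| = |R − U| = 75.67.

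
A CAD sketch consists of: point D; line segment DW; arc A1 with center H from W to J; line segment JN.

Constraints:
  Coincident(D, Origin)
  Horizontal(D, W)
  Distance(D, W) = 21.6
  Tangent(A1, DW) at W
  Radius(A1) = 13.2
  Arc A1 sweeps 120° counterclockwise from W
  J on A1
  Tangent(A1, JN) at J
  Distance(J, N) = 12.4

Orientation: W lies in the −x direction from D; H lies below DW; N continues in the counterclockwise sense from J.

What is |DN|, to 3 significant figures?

40.7

On A1, W sits at bearing 90° from H; a 120° counterclockwise sweep puts J at bearing 210°, so J = H + 13.2·(cos 210°, sin 210°) = (-33.0, -19.8). Tangency of A1 to JN means the radius HJ is perpendicular to JN, so JN runs along (−sin 210°, cos 210°); with |JN| = 12.4, N = (-26.8, -30.5). Then |DN| = |N − D| = 40.7.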